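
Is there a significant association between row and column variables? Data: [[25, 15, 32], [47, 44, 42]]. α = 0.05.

χ² = 4.582. df = 2, critical = 5.991. Fail to reject H₀. No evidence of dependence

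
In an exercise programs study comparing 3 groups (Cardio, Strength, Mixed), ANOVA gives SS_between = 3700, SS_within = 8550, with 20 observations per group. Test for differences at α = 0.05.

df_between = 2, df_within = 57. F = MS_between/MS_within = 1850.0/150.0 = 12.333. F_crit ≈ 3.159. Reject H₀. At least one mean differs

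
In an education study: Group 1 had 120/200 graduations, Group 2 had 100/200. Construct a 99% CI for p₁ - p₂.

p̂₁ = 0.6, p̂₂ = 0.5. Difference = 0.1. CI = (-0.028, 0.228)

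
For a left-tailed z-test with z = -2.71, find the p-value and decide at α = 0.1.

p = P(Z < -2.71) = Φ(-2.71) ≈ 0.0034. Since p < 0.1, reject H₀ (significant) at α = 0.1.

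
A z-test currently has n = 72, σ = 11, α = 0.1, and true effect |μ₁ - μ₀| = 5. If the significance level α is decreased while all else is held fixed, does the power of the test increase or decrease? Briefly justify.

Power decreases: a smaller α raises the critical value, so less of the H₁ sampling distribution falls in the rejection region.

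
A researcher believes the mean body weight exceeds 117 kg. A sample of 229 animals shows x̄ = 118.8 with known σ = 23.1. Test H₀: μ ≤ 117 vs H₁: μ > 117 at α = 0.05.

z = 1.179. Critical value: 1.645. Fail to reject H₀.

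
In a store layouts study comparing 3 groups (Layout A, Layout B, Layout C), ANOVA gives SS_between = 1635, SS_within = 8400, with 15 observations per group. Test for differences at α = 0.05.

df_between = 2, df_within = 42. F = MS_between/MS_within = 817.5/200.0 = 4.088. F_crit ≈ 3.22. Reject H₀. At least one mean differs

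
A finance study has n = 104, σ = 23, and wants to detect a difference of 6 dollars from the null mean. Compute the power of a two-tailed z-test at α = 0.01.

SE = σ/√n = 23/√104 = 2.255. Non-centrality λ = d/SE = 6/2.255 = 2.66. Power ≈ Φ(λ - z_{α/2}) = Φ(2.66 - 2.576) = Φ(0.084) = 0.534.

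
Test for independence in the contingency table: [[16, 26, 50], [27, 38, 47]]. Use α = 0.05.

χ² = 3.227. df = 2, critical = 5.991. Fail to reject H₀. No evidence of dependence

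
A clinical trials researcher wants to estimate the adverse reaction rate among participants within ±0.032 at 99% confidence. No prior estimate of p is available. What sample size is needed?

Conservative approach: use p = 0.5 (maximizes p(1-p) = 0.25). n = z²(0.25)/E² = 2.576²×0.25/0.032² = 1620.1 → n = 1621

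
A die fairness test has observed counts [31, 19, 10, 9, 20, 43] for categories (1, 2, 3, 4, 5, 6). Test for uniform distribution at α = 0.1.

Expected = 22 each. χ² = Σ(O-E)²/E = 38.545. df = 5, critical value = 9.236. Reject H₀.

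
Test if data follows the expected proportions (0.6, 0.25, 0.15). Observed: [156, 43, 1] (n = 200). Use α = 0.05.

Expected: [120.0, 50.0, 30.0]. χ² = 39.813. df = 2, critical = 5.991. Reject H₀.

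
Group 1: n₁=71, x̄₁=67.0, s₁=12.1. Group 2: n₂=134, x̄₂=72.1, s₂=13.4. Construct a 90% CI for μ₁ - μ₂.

Difference = -5.1. SE = √(12.1²/71 + 13.4²/134) = 1.844. CI = (-8.13, -2.07)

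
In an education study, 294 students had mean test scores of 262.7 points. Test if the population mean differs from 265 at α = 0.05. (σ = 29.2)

z = (x̄ - μ₀)/(σ/√n) = (262.7 - 265)/(29.2/√294) = -1.351. Critical value: ±1.96. Since |-1.351| ≤ 1.96, Fail to reject H₀.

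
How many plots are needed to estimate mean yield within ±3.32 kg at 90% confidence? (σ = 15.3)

n = (z*σ/E)² = (1.645×15.3/3.32)² = 57.5 → n = 58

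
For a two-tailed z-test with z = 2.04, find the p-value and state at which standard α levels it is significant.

p = 2·P(Z > |2.04|) = 2·(1 - Φ(2.04)) ≈ 0.0414. Significant at α = 0.1; Significant at α = 0.05.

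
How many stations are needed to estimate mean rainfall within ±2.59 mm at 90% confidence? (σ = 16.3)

n = (z*σ/E)² = (1.645×16.3/2.59)² = 107.2 → n = 108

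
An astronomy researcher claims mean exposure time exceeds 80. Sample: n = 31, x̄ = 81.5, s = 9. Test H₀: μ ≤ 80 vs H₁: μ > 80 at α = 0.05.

t = (81.5 - 80)/(9/√31) = 0.928, df = 30. Critical t = 1.697. Fail to reject H₀.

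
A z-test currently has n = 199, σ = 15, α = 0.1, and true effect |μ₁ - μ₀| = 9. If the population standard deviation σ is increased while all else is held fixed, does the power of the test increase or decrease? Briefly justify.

Power decreases: a larger σ inflates the standard error σ/√n, pulling the sampling distribution under H₁ back toward the critical value.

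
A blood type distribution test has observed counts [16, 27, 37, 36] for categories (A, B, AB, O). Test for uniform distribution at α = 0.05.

Expected = 29 each. χ² = Σ(O-E)²/E = 9.862. df = 3, critical value = 7.815. Reject H₀.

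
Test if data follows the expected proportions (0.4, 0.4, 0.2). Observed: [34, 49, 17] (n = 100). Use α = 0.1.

Expected: [40.0, 40.0, 20.0]. χ² = 3.375. df = 2, critical = 4.605. Fail to reject H₀.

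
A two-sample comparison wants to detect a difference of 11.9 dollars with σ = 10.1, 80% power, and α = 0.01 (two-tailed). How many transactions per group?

n per group = 2(z_α/2 + z_β)²σ²/d² = 2×(2.576 + 0.84)²×10.1²/11.9² = 16.8 → n = 17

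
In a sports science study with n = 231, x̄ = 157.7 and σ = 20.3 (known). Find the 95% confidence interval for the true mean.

CI = x̄ ± z*(σ/√n) = 157.7 ± 1.96(20.3/√231) = 157.7 ± 2.62 = (155.08, 160.32)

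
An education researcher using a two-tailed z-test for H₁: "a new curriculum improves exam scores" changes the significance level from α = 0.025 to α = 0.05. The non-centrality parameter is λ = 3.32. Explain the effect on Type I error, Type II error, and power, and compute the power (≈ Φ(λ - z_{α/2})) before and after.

Increasing α from 0.025 to 0.05:
• Type I error rate increases (α is the Type I rate by definition).
• Critical value moves from z_{α/2} = 2.241 to 1.96, so power = Φ(λ - z_{α/2}) goes from Φ(3.32 - 2.241) = 0.86 to Φ(3.32 - 1.96) = 0.913.
• Type II error rate β = 1 - power therefore decreases (0.14 → 0.087).
Appropriate when false negatives are costly — here, keeping the old curriculum when the new one would have helped students.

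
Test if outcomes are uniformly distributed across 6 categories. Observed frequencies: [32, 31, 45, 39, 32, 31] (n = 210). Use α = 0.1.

Expected = 35 each. χ² = Σ(O-E)²/E = 4.743. df = 5, critical value = 9.236. Fail to reject H₀.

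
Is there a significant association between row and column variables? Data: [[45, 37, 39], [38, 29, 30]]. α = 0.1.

χ² = 0.093. df = 2, critical = 4.605. Fail to reject H₀. No evidence of dependence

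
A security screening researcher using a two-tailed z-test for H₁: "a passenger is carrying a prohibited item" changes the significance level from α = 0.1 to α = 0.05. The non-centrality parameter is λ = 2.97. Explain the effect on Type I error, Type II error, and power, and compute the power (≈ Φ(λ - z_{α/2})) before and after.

Decreasing α from 0.1 to 0.05:
• Type I error rate decreases (α is the Type I rate by definition).
• Critical value moves from z_{α/2} = 1.645 to 1.96, so power = Φ(λ - z_{α/2}) goes from Φ(2.97 - 1.645) = 0.907 to Φ(2.97 - 1.96) = 0.844.
• Type II error rate β = 1 - power therefore increases (0.093 → 0.156).
Appropriate when false positives are costly — here, detaining an innocent passenger — delay and inconvenience.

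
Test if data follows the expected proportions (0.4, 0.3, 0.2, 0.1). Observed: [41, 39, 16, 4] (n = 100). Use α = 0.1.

Expected: [40.0, 30.0, 20.0, 10.0]. χ² = 7.125. df = 3, critical = 6.251. Reject H₀.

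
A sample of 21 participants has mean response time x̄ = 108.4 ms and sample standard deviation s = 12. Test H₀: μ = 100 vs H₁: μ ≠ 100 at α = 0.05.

t = (x̄ - μ₀)/(s/√n) = (108.4 - 100)/(12/√21) = 3.208. df = 20, critical t = ±2.086. Reject H₀.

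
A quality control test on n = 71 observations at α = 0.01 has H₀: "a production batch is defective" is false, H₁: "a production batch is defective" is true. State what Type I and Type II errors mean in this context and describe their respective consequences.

Type I (false positive): concluding that a production batch is defective when it is not — scrapping a good batch — wasted material and cost for no reason. Type II (false negative): failing to conclude that a production batch is defective when it is — shipping a defective batch — faulty products reach customers. Which is costlier depends on domain priorities and is a judgement call rather than a statistical fact.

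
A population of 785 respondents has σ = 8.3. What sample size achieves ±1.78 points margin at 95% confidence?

Without FPC: n₀ = (1.96×8.3/1.78)² = 83.527. With FPC: n = n₀N/(n₀+N-1) = 75.6 → n = 76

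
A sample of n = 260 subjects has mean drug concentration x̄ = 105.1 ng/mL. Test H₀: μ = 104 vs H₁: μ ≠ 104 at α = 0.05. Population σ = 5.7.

z = (x̄ - μ₀)/(σ/√n) = (105.1 - 104)/(5.7/√260) = 3.112. Critical value: ±1.96. Since |3.112| > 1.96, Reject H₀.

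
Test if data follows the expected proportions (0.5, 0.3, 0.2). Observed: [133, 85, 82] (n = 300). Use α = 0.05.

Expected: [150.0, 90.0, 60.0]. χ² = 10.271. df = 2, critical = 5.991. Reject H₀.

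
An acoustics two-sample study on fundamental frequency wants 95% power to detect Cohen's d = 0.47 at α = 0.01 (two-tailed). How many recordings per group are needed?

z_{α/2} = 2.576, z_β = Φ⁻¹(0.95) = 1.645. For small effect (d = 0.47): n per group = 2(z_{α/2} + z_β)²/d² = 2(2.576 + 1.645)²/0.47² = 161.3 → 162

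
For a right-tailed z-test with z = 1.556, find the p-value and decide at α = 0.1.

p = P(Z > 1.556) = 1 - Φ(1.556) ≈ 0.0599. Since p < 0.1, reject H₀ (significant) at α = 0.1.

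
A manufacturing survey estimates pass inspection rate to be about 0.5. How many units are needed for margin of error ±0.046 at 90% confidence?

n = z²p(1-p)/E² = 1.645²×0.5×0.5/0.046² = 319.7 → n = 320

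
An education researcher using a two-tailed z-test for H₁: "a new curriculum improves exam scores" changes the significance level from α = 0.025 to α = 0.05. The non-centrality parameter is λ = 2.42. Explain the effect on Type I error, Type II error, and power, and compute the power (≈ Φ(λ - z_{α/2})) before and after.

Increasing α from 0.025 to 0.05:
• Type I error rate increases (α is the Type I rate by definition).
• Critical value moves from z_{α/2} = 2.241 to 1.96, so power = Φ(λ - z_{α/2}) goes from Φ(2.42 - 2.241) = 0.571 to Φ(2.42 - 1.96) = 0.677.
• Type II error rate β = 1 - power therefore decreases (0.429 → 0.323).
Appropriate when false negatives are costly — here, keeping the old curriculum when the new one would have helped students.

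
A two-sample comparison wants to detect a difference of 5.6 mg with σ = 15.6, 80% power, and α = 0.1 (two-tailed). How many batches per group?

n per group = 2(z_α/2 + z_β)²σ²/d² = 2×(1.645 + 0.84)²×15.6²/5.6² = 95.8 → n = 96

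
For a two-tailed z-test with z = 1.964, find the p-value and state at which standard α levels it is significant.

p = 2·P(Z > |1.964|) = 2·(1 - Φ(1.964)) ≈ 0.0495. Significant at α = 0.1; Significant at α = 0.05.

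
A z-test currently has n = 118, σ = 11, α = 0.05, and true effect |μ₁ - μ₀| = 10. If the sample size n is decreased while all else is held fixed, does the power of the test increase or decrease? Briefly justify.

Power decreases: a smaller n inflates the standard error σ/√n, pulling the sampling distribution under H₁ back toward the critical value.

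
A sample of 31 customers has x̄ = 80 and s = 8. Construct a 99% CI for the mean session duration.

CI = x̄ ± t*(s/√n) = 80 ± 2.75(8/√31) = (76.05, 83.95)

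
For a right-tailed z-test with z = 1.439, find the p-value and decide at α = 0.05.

p = P(Z > 1.439) = 1 - Φ(1.439) ≈ 0.0751. Since p ≥ 0.05, fail to reject H₀ (not significant) at α = 0.05.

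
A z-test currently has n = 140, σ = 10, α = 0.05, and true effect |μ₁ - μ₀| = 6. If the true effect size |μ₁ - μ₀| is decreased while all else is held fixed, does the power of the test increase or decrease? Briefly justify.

Power decreases: a smaller true effect decreases the non-centrality λ = |μ₁ - μ₀|/(σ/√n).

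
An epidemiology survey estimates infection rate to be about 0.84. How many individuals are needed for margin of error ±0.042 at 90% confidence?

n = z²p(1-p)/E² = 1.645²×0.84×0.16/0.042² = 206.2 → n = 207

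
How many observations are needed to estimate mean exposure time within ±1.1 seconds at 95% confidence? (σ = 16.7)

n = (z*σ/E)² = (1.96×16.7/1.1)² = 885.4 → n = 886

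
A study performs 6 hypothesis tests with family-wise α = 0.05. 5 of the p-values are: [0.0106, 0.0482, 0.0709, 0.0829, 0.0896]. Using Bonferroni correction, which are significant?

Bonferroni α = 0.05/6 = 0.00833. None of the given p-values are significant.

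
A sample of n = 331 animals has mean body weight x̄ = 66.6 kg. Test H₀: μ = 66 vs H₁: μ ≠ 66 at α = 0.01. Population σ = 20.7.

z = (x̄ - μ₀)/(σ/√n) = (66.6 - 66)/(20.7/√331) = 0.527. Critical value: ±2.576. Since |0.527| ≤ 2.576, Fail to reject H₀.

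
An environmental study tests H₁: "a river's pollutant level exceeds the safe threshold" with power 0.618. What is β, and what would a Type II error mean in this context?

β = 1 - power = 1 - 0.618 = 0.382. A Type II error is failing to reject H₀ when H₀ is false (false negative) — here, failing to conclude that a river's pollutant level exceeds the safe threshold when in fact it is true. Consequence: allowing unsafe pollution to continue.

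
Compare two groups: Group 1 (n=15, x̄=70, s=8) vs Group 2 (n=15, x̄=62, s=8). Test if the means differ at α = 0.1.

Pooled sp = 8.0. t = 2.739, df = 28. Critical t = ±1.701. Reject H₀.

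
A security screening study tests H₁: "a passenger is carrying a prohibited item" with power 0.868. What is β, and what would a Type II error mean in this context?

β = 1 - power = 1 - 0.868 = 0.132. A Type II error is failing to reject H₀ when H₀ is false (false negative) — here, failing to conclude that a passenger is carrying a prohibited item when in fact it is true. Consequence: letting a prohibited item through — security breach.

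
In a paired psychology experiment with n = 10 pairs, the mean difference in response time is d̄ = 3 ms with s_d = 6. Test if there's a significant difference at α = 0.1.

t = d̄/(s_d/√n) = 3/(6/√10) = 1.581. df = 9, critical t = ±1.833. Fail to reject H₀.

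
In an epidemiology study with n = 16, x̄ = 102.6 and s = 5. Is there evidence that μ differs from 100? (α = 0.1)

t = (x̄ - μ₀)/(s/√n) = (102.6 - 100)/(5/√16) = 2.08. df = 15, critical t = ±1.753. Reject H₀.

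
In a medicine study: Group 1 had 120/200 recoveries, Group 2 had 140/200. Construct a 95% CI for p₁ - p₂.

p̂₁ = 0.6, p̂₂ = 0.7. Difference = -0.1. CI = (-0.193, -0.007)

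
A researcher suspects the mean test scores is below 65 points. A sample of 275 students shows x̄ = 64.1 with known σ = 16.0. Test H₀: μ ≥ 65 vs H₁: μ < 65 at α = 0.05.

z = -0.933. Critical value: -1.645. Fail to reject H₀.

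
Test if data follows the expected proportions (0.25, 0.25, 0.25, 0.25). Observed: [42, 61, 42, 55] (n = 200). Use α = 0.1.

Expected: [50.0, 50.0, 50.0, 50.0]. χ² = 5.48. df = 3, critical = 6.251. Fail to reject H₀.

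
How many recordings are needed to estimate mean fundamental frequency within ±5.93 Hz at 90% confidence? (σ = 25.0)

n = (z*σ/E)² = (1.645×25.0/5.93)² = 48.1 → n = 49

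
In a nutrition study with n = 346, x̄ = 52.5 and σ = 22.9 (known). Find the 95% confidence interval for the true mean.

CI = x̄ ± z*(σ/√n) = 52.5 ± 1.96(22.9/√346) = 52.5 ± 2.41 = (50.09, 54.91)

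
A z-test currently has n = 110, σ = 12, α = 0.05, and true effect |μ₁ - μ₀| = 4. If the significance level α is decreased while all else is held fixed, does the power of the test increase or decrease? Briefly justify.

Power decreases: a smaller α raises the critical value, so less of the H₁ sampling distribution falls in the rejection region.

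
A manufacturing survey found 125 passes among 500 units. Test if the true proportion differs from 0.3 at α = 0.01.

p̂ = 0.25, p₀ = 0.3. z = (p̂ - p₀)/√(p₀(1-p₀)/n) = -2.44. Critical: ±2.576. Fail to reject H₀.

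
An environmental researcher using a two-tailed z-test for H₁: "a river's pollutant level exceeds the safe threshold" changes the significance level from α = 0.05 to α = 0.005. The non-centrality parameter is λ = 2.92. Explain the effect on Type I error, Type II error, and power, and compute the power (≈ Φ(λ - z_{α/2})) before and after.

Decreasing α from 0.05 to 0.005:
• Type I error rate decreases (α is the Type I rate by definition).
• Critical value moves from z_{α/2} = 1.96 to 2.807, so power = Φ(λ - z_{α/2}) goes from Φ(2.92 - 1.96) = 0.831 to Φ(2.92 - 2.807) = 0.545.
• Type II error rate β = 1 - power therefore increases (0.169 → 0.455).
Appropriate when false positives are costly — here, shutting down a compliant factory unnecessarily.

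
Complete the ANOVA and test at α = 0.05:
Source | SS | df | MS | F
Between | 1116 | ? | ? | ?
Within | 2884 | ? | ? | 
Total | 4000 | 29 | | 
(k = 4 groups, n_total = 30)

df_between = 3, df_within = 26. MS_between = 372.0, MS_within = 110.92. F = 3.354, F_crit ≈ 2.975. Reject H₀.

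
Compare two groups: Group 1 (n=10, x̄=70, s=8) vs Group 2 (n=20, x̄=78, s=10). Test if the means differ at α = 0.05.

Pooled sp = 9.4. t = -2.197, df = 28. Critical t = ±2.048. Reject H₀.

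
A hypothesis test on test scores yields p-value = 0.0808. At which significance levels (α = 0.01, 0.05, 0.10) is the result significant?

p = 0.0808. Significant at: α = 0.1.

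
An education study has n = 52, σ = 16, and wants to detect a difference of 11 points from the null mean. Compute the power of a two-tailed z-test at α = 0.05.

SE = σ/√n = 16/√52 = 2.219. Non-centrality λ = d/SE = 11/2.219 = 4.958. Power ≈ Φ(λ - z_{α/2}) = Φ(4.958 - 1.96) = Φ(2.998) = 0.999.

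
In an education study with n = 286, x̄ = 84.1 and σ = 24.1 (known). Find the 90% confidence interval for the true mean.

CI = x̄ ± z*(σ/√n) = 84.1 ± 1.645(24.1/√286) = 84.1 ± 2.34 = (81.76, 86.44)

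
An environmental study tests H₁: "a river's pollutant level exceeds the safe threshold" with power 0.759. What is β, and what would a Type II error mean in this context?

β = 1 - power = 1 - 0.759 = 0.241. A Type II error is failing to reject H₀ when H₀ is false (false negative) — here, failing to conclude that a river's pollutant level exceeds the safe threshold when in fact it is true. Consequence: allowing unsafe pollution to continue.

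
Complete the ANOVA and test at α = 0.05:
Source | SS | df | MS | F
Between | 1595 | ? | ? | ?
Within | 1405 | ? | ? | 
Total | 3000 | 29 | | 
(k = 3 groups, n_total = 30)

df_between = 2, df_within = 27. MS_between = 797.5, MS_within = 52.04. F = 15.326, F_crit ≈ 3.354. Reject H₀.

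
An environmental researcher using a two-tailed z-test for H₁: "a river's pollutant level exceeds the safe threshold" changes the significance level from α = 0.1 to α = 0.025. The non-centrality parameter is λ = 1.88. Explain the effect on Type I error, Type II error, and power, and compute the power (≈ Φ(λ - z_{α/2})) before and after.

Decreasing α from 0.1 to 0.025:
• Type I error rate decreases (α is the Type I rate by definition).
• Critical value moves from z_{α/2} = 1.645 to 2.241, so power = Φ(λ - z_{α/2}) goes from Φ(1.88 - 1.645) = 0.593 to Φ(1.88 - 2.241) = 0.359.
• Type II error rate β = 1 - power therefore increases (0.407 → 0.641).
Appropriate when false positives are costly — here, shutting down a compliant factory unnecessarily.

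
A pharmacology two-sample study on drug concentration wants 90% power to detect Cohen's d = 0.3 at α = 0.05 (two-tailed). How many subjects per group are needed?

z_{α/2} = 1.96, z_β = Φ⁻¹(0.9) = 1.282. For small effect (d = 0.3): n per group = 2(z_{α/2} + z_β)²/d² = 2(1.96 + 1.282)²/0.3² = 233.6 → 234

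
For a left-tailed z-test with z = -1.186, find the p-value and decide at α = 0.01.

p = P(Z < -1.186) = Φ(-1.186) ≈ 0.1178. Since p ≥ 0.01, fail to reject H₀ (not significant) at α = 0.01.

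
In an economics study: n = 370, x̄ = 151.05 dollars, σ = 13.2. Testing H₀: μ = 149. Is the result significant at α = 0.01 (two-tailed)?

z = (151.05 - 149)/(13.2/√370) = 2.987. Since |z| > 2.576, significant at α = 0.01.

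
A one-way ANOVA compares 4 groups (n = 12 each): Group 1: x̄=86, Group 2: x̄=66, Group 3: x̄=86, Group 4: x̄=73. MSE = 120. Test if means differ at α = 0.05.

Grand mean = 77.75. SS_between = 3561.0, MS_between = 1187.0. F = 9.892, F_crit ≈ 2.816. Reject H₀.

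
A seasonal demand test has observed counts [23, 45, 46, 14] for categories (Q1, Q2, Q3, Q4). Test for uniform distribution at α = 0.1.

Expected = 32 each. χ² = Σ(O-E)²/E = 24.062. df = 3, critical value = 6.251. Reject H₀.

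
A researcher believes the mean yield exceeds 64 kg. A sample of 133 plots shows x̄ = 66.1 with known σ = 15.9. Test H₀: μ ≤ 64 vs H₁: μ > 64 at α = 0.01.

z = 1.523. Critical value: 2.33. Fail to reject H₀.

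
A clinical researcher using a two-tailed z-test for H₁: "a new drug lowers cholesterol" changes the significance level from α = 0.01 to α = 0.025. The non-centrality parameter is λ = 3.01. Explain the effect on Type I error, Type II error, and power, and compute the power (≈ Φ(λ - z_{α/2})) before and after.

Increasing α from 0.01 to 0.025:
• Type I error rate increases (α is the Type I rate by definition).
• Critical value moves from z_{α/2} = 2.576 to 2.241, so power = Φ(λ - z_{α/2}) goes from Φ(3.01 - 2.576) = 0.668 to Φ(3.01 - 2.241) = 0.779.
• Type II error rate β = 1 - power therefore decreases (0.332 → 0.221).
Appropriate when false negatives are costly — here, shelving an effective drug — patients miss out on a treatment that would have helped.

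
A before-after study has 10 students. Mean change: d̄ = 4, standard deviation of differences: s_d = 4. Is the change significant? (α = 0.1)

t = d̄/(s_d/√n) = 4/(4/√10) = 3.162. df = 9, critical t = ±1.833. Reject H₀.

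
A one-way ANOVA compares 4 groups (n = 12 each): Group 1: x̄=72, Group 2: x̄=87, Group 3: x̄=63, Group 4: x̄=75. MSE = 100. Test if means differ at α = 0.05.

Grand mean = 74.25. SS_between = 3537.0, MS_between = 1179.0. F = 11.79, F_crit ≈ 2.816. Reject H₀.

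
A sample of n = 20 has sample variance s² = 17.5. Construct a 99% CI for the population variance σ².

df = 19. χ²_{0.005} = 38.582, χ²_{0.995} = 6.844. CI for σ² = ((n-1)s²/χ²_{α/2}, (n-1)s²/χ²_{1-α/2}) = (19·17.5/38.582, 19·17.5/6.844) = (8.62, 48.58)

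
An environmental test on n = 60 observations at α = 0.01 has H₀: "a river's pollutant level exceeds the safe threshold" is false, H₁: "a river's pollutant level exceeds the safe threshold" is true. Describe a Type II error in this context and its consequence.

Type II error: failing to reject H₀ when it is false — concluding that a river's pollutant level exceeds the safe threshold is not supported when in fact it is. Consequence: allowing unsafe pollution to continue.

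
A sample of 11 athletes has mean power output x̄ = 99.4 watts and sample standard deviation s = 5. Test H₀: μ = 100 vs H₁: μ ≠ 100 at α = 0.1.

t = (x̄ - μ₀)/(s/√n) = (99.4 - 100)/(5/√11) = -0.398. df = 10, critical t = ±1.812. Fail to reject H₀.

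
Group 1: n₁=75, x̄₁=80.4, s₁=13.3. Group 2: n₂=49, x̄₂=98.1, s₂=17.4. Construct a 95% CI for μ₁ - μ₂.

Difference = -17.7. SE = √(13.3²/75 + 17.4²/49) = 2.922. CI = (-23.43, -11.97)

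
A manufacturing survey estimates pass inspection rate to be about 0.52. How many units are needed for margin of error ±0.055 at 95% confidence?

n = z²p(1-p)/E² = 1.96²×0.52×0.48/0.055² = 317.0 → n = 317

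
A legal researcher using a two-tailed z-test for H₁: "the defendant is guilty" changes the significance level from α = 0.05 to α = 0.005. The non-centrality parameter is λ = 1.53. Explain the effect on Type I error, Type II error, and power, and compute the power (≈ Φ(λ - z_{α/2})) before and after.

Decreasing α from 0.05 to 0.005:
• Type I error rate decreases (α is the Type I rate by definition).
• Critical value moves from z_{α/2} = 1.96 to 2.807, so power = Φ(λ - z_{α/2}) goes from Φ(1.53 - 1.96) = 0.334 to Φ(1.53 - 2.807) = 0.101.
• Type II error rate β = 1 - power therefore increases (0.666 → 0.899).
Appropriate when false positives are costly — here, convicting an innocent person.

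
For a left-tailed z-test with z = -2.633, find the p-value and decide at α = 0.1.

p = P(Z < -2.633) = Φ(-2.633) ≈ 0.0042. Since p < 0.1, reject H₀ (significant) at α = 0.1.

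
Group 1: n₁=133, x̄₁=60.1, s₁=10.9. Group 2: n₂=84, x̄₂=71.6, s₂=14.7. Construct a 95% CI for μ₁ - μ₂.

Difference = -11.5. SE = √(10.9²/133 + 14.7²/84) = 1.862. CI = (-15.15, -7.85)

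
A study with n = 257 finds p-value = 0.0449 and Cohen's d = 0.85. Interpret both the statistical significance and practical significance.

Statistically significant (p = 0.0449 < 0.05). Cohen's d = 0.85 indicates a large effect size. Both statistical and practical significance should be considered.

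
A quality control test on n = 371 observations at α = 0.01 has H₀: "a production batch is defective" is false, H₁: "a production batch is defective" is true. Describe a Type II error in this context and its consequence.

Type II error: failing to reject H₀ when it is false — concluding that a production batch is defective is not supported when in fact it is. Consequence: shipping a defective batch — faulty products reach customers.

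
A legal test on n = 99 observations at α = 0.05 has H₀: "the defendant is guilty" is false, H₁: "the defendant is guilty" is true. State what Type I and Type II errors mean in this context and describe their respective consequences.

Type I (false positive): concluding that the defendant is guilty when it is not — convicting an innocent person. Type II (false negative): failing to conclude that the defendant is guilty when it is — acquitting a guilty person. Which is costlier depends on domain priorities and is a judgement call rather than a statistical fact.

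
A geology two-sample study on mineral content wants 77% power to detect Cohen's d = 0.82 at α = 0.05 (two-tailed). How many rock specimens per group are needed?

z_{α/2} = 1.96, z_β = Φ⁻¹(0.77) = 0.739. For large effect (d = 0.82): n per group = 2(z_{α/2} + z_β)²/d² = 2(1.96 + 0.739)²/0.82² = 21.7 → 22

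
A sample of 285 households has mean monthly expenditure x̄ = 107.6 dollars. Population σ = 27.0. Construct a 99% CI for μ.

CI = x̄ ± z*(σ/√n) = 107.6 ± 2.576(27.0/√285) = 107.6 ± 4.12 = (103.48, 111.72)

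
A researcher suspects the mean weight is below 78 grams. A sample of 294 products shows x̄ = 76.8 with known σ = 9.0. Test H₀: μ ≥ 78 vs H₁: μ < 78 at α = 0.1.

z = -2.286. Critical value: -1.28. Reject H₀.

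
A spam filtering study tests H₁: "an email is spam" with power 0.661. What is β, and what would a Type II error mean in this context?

β = 1 - power = 1 - 0.661 = 0.339. A Type II error is failing to reject H₀ when H₀ is false (false negative) — here, failing to conclude that an email is spam when in fact it is true. Consequence: a spam email lands in the inbox.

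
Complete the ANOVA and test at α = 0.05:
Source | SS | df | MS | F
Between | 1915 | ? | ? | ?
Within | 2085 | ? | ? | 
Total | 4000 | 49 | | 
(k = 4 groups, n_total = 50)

df_between = 3, df_within = 46. MS_between = 638.33, MS_within = 45.33. F = 14.083, F_crit ≈ 2.807. Reject H₀.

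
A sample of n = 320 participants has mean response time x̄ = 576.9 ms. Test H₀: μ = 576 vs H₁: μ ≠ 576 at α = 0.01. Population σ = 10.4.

z = (x̄ - μ₀)/(σ/√n) = (576.9 - 576)/(10.4/√320) = 1.548. Critical value: ±2.576. Since |1.548| ≤ 2.576, Fail to reject H₀.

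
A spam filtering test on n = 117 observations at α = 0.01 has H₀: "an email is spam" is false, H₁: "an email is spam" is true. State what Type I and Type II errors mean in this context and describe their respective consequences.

Type I (false positive): concluding that an email is spam when it is not — a legitimate email is sent to the spam folder and the user misses it. Type II (false negative): failing to conclude that an email is spam when it is — a spam email lands in the inbox. Which is costlier depends on domain priorities and is a judgement call rather than a statistical fact.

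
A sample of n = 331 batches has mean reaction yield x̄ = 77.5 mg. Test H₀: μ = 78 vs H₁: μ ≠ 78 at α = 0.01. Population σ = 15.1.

z = (x̄ - μ₀)/(σ/√n) = (77.5 - 78)/(15.1/√331) = -0.602. Critical value: ±2.576. Since |-0.602| ≤ 2.576, Fail to reject H₀.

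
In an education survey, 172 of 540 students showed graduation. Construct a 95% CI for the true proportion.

p̂ = 0.319. CI = p̂ ± z*√(p̂(1-p̂)/n) = (0.279, 0.358)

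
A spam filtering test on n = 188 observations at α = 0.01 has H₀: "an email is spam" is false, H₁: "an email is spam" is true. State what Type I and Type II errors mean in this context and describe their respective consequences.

Type I (false positive): concluding that an email is spam when it is not — a legitimate email is sent to the spam folder and the user misses it. Type II (false negative): failing to conclude that an email is spam when it is — a spam email lands in the inbox. Which is costlier depends on domain priorities and is a judgement call rather than a statistical fact.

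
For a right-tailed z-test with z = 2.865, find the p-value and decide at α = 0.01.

p = P(Z > 2.865) = 1 - Φ(2.865) ≈ 0.0021. Since p < 0.01, reject H₀ (significant) at α = 0.01.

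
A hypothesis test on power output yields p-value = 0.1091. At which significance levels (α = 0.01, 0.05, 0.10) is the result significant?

p = 0.1091. Not significant at any of the given levels.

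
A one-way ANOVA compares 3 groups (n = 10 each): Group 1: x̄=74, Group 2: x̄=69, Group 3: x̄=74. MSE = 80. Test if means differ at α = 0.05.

Grand mean = 72.33. SS_between = 166.67, MS_between = 83.33. F = 1.042, F_crit ≈ 3.354. Fail to reject H₀.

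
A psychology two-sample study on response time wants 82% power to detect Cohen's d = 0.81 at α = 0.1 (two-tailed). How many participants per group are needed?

z_{α/2} = 1.645, z_β = Φ⁻¹(0.82) = 0.915. For large effect (d = 0.81): n per group = 2(z_{α/2} + z_β)²/d² = 2(1.645 + 0.915)²/0.81² = 20.0 → 20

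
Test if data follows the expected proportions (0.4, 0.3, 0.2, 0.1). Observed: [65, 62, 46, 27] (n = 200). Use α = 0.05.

Expected: [80.0, 60.0, 40.0, 20.0]. χ² = 6.229. df = 3, critical = 7.815. Fail to reject H₀.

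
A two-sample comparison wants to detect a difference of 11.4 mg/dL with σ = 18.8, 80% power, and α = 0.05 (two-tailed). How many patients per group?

n per group = 2(z_α/2 + z_β)²σ²/d² = 2×(1.96 + 0.84)²×18.8²/11.4² = 42.6 → n = 43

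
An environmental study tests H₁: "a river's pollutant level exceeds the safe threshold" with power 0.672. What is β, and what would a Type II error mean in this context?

β = 1 - power = 1 - 0.672 = 0.328. A Type II error is failing to reject H₀ when H₀ is false (false negative) — here, failing to conclude that a river's pollutant level exceeds the safe threshold when in fact it is true. Consequence: allowing unsafe pollution to continue.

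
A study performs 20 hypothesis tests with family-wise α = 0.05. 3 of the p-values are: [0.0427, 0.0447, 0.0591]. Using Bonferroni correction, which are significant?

Bonferroni α = 0.05/20 = 0.0025. None of the given p-values are significant.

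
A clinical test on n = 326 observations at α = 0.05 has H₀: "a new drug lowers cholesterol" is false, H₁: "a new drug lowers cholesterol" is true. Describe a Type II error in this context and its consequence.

Type II error: failing to reject H₀ when it is false — concluding that a new drug lowers cholesterol is not supported when in fact it is. Consequence: shelving an effective drug — patients miss out on a treatment that would have helped.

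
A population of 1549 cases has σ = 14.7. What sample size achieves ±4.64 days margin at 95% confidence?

Without FPC: n₀ = (1.96×14.7/4.64)² = 38.558. With FPC: n = n₀N/(n₀+N-1) = 37.6 → n = 38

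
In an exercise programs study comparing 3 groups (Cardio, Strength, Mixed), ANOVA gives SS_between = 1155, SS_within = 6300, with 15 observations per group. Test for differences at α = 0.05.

df_between = 2, df_within = 42. F = MS_between/MS_within = 577.5/150.0 = 3.85. F_crit ≈ 3.22. Reject H₀. At least one mean differs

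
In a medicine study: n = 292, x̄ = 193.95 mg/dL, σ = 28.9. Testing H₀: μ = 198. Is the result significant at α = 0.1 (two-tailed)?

z = (193.95 - 198)/(28.9/√292) = -2.395. Since |z| > 1.645, significant at α = 0.1.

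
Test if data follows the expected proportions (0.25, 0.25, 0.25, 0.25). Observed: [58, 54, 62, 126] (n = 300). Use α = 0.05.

Expected: [75.0, 75.0, 75.0, 75.0]. χ² = 46.667. df = 3, critical = 7.815. Reject H₀.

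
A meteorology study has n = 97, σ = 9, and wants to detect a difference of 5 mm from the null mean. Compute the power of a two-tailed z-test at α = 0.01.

SE = σ/√n = 9/√97 = 0.914. Non-centrality λ = d/SE = 5/0.914 = 5.472. Power ≈ Φ(λ - z_{α/2}) = Φ(5.472 - 2.576) = Φ(2.896) = 0.998.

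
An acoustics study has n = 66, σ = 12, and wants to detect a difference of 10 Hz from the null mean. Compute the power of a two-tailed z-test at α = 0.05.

SE = σ/√n = 12/√66 = 1.477. Non-centrality λ = d/SE = 10/1.477 = 6.77. Power ≈ Φ(λ - z_{α/2}) = Φ(6.77 - 1.96) = Φ(4.81) = 1.0.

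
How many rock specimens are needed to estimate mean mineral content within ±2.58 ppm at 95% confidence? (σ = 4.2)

n = (z*σ/E)² = (1.96×4.2/2.58)² = 10.2 → n = 11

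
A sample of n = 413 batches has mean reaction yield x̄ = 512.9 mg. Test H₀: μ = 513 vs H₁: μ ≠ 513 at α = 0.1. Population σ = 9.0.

z = (x̄ - μ₀)/(σ/√n) = (512.9 - 513)/(9.0/√413) = -0.226. Critical value: ±1.645. Since |-0.226| ≤ 1.645, Fail to reject H₀.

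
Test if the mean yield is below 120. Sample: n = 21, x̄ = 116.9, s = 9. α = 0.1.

t = (116.9 - 120)/(9/√21) = -1.578, df = 20. Critical t = -1.325. Reject H₀.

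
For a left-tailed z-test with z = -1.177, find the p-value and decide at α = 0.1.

p = P(Z < -1.177) = Φ(-1.177) ≈ 0.1196. Since p ≥ 0.1, fail to reject H₀ (not significant) at α = 0.1.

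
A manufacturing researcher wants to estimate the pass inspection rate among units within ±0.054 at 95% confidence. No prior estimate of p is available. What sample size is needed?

Conservative approach: use p = 0.5 (maximizes p(1-p) = 0.25). n = z²(0.25)/E² = 1.96²×0.25/0.054² = 329.4 → n = 330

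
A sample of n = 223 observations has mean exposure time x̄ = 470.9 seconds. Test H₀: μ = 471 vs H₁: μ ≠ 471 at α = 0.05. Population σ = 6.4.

z = (x̄ - μ₀)/(σ/√n) = (470.9 - 471)/(6.4/√223) = -0.233. Critical value: ±1.96. Since |-0.233| ≤ 1.96, Fail to reject H₀.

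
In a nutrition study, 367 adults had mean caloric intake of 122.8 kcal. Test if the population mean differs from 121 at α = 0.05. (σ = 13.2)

z = (x̄ - μ₀)/(σ/√n) = (122.8 - 121)/(13.2/√367) = 2.612. Critical value: ±1.96. Since |2.612| > 1.96, Reject H₀.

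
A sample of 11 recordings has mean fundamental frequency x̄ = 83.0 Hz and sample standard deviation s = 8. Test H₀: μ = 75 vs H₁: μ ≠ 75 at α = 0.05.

t = (x̄ - μ₀)/(s/√n) = (83.0 - 75)/(8/√11) = 3.317. df = 10, critical t = ±2.228. Reject H₀.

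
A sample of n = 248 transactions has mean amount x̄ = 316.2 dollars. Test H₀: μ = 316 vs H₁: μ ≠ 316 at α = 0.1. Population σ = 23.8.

z = (x̄ - μ₀)/(σ/√n) = (316.2 - 316)/(23.8/√248) = 0.132. Critical value: ±1.645. Since |0.132| ≤ 1.645, Fail to reject H₀.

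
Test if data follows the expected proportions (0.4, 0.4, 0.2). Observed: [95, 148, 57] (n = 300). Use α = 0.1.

Expected: [120.0, 120.0, 60.0]. χ² = 11.892. df = 2, critical = 4.605. Reject H₀.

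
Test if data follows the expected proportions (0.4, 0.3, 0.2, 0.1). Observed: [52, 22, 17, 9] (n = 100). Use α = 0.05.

Expected: [40.0, 30.0, 20.0, 10.0]. χ² = 6.283. df = 3, critical = 7.815. Fail to reject H₀.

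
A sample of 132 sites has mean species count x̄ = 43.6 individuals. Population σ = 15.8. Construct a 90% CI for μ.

CI = x̄ ± z*(σ/√n) = 43.6 ± 1.645(15.8/√132) = 43.6 ± 2.26 = (41.34, 45.86)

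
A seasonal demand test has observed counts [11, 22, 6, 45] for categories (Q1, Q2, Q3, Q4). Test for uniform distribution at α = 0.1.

Expected = 21 each. χ² = Σ(O-E)²/E = 42.952. df = 3, critical value = 6.251. Reject H₀.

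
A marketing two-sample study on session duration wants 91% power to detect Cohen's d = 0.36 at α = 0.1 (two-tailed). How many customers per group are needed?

z_{α/2} = 1.645, z_β = Φ⁻¹(0.91) = 1.341. For small effect (d = 0.36): n per group = 2(z_{α/2} + z_β)²/d² = 2(1.645 + 1.341)²/0.36² = 137.6 → 138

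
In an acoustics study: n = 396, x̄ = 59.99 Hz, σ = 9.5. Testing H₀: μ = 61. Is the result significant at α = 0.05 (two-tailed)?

z = (59.99 - 61)/(9.5/√396) = -2.116. Since |z| > 1.96, significant at α = 0.05.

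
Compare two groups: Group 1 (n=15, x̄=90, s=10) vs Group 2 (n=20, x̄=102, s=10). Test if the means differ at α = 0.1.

Pooled sp = 10.0. t = -3.513, df = 33. Critical t = ±1.692. Reject H₀.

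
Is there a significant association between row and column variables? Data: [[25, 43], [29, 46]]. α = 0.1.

χ² = 0.055. df = 1, critical = 2.706. Fail to reject H₀. No evidence of dependence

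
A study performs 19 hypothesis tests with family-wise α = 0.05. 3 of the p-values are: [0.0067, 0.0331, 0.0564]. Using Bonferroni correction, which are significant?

Bonferroni α = 0.05/19 = 0.00263. None of the given p-values are significant.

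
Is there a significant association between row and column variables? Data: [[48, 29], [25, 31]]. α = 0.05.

χ² = 4.1. df = 1, critical = 3.841. Reject H₀. Variables are dependent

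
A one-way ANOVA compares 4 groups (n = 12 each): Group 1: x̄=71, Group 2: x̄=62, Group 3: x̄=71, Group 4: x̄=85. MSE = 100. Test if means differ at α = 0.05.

Grand mean = 72.25. SS_between = 3249.0, MS_between = 1083.0. F = 10.83, F_crit ≈ 2.816. Reject H₀.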